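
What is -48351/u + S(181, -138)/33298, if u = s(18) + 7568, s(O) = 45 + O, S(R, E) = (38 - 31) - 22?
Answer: -1610106063/254097038 ≈ -6.3366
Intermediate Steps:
S(R, E) = -15 (S(R, E) = 7 - 22 = -15)
u = 7631 (u = (45 + 18) + 7568 = 63 + 7568 = 7631)
-48351/u + S(181, -138)/33298 = -48351/7631 - 15/33298 = -1610106063/254097038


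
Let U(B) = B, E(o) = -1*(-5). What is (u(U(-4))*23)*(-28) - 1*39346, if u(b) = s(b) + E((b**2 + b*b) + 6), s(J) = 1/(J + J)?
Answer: -84971/2 ≈ -42486.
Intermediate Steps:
s(J) = 1/(2*J)
E(o) = 5
u(b) = 5 + 1/(2*b) (u(b) = 1/(2*b) + 5 = 5 + 1/(2*b))
(u(U(-4))*23)*(-28) - 1*39346 = ((5 + (1/2)/(-4))*23)*(-28) - 1*39346 = ((5 + (1/2)*(-1/4))*23)*(-28) - 39346 = ((5 - 1/8)*23)*(-28) - 39346 = ((39/8)*23)*(-28) - 39346 = (897/8)*(-28) - 39346 = -6279/2 - 39346 = -84971/2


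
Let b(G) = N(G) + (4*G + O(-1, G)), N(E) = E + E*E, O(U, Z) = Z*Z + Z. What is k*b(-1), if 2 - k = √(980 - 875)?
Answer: -8 + 4*√105 ≈ 32.988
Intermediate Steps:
k = 2 - √105 (k = 2 - √(980 - 875) = 2 - √105 ≈ -8.2469)
O(U, Z) = Z + Z² (O(U, Z) = Z² + Z = Z + Z²)
N(E) = E + E²
b(G) = 4*G + 2*G*(1 + G) (b(G) = G*(1 + G) + (4*G + G*(1 + G)) = 4*G + 2*G*(1 + G))
k*b(-1) = (2 - √105)*(2*(-1)*(3 - 1)) = (2 - √105)*(2*(-1)*2) = (2 - √105)*(-4) = -8 + 4*√105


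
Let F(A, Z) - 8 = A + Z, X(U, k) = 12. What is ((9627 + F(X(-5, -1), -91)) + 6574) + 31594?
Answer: 47724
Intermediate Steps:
F(A, Z) = 8 + A + Z (F(A, Z) = 8 + (A + Z) = 8 + A + Z)
((9627 + F(X(-5, -1), -91)) + 6574) + 31594 = ((9627 + (8 + 12 - 91)) + 6574) + 31594 = ((9627 - 71) + 6574) + 31594 = (9556 + 6574) + 31594 = 16130 + 31594 = 47724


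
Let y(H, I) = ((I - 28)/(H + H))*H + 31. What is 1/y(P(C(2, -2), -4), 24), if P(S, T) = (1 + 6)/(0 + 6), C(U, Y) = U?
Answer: 1/29 ≈ 0.034483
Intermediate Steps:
P(S, T) = 7/6
y(H, I) = 17 + I/2 (y(H, I) = ((-28 + I)/((2*H)))*H + 31 = ((-28 + I)*(1/(2*H)))*H + 31 = ((-28 + I)/(2*H))*H + 31 = (-14 + I/2) + 31 = 17 + I/2)
1/y(P(C(2, -2), -4), 24) = 1/(17 + (½)*24) = 1/(17 + 12) = 1/29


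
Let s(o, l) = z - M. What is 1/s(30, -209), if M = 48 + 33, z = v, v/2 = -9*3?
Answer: -1/135 ≈ -0.0074074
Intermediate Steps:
v = -54 (v = 2*(-9*3) = 2*(-27) = -54)
z = -54
M = 81
s(o, l) = -135 (s(o, l) = -54 - 1*81 = -54 - 81 = -135)
1/s(30, -209) = 1/(-135) = -1/135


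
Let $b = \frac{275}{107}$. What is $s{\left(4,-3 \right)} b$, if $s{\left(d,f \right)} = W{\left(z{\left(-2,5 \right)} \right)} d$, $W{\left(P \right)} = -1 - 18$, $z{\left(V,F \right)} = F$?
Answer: $- \frac{20900}{107} \approx -195.33$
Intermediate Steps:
$W{\left(P \right)} = -19$ ($W{\left(P \right)} = -1 - 18 = -19$)
$s{\left(d,f \right)} = - 19 d$
$b = \frac{275}{107}$ ($b = 275 \cdot \frac{1}{107} = \frac{275}{107} \approx 2.5701$)
$s{\left(4,-3 \right)} b = \left(-19\right) 4 \cdot \frac{275}{107} = \left(-76\right) \frac{275}{107} = - \frac{20900}{107}$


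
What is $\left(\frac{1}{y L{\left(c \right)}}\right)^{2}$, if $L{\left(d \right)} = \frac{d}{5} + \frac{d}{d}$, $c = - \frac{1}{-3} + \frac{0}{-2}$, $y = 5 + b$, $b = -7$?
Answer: $\frac{225}{1024} \approx 0.21973$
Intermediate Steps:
$y = -2$ ($y = 5 - 7 = -2$)
$c = \frac{1}{3}$ ($c = \left(-1\right) \left(- \frac{1}{3}\right) + 0 \left(- \frac{1}{2}\right) = \frac{1}{3} + 0 = \frac{1}{3} \approx 0.33333$)
$L{\left(d \right)} = 1 + \frac{d}{5}$ ($L{\left(d \right)} = d \frac{1}{5} + 1 = \frac{d}{5} + 1 = 1 + \frac{d}{5}$)
$\left(\frac{1}{y L{\left(c \right)}}\right)^{2} = \left(\frac{1}{\left(-2\right) \left(1 + \frac{1}{5} \cdot \frac{1}{3}\right)}\right)^{2} = \left(\frac{1}{\left(-2\right) \left(1 + \frac{1}{15}\right)}\right)^{2} = \left(\frac{1}{\left(-2\right) \frac{16}{15}}\right)^{2} = \left(\frac{1}{- \frac{32}{15}}\right)^{2} = \left(- \frac{15}{32}\right)^{2} = \frac{225}{1024}$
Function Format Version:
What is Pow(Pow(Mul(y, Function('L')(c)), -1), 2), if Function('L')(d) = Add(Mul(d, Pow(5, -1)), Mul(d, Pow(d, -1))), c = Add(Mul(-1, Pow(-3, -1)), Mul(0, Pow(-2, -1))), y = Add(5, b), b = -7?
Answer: Rational(225, 1024) ≈ 0.21973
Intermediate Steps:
y = -2 (y = Add(5, -7) = -2)
c = Rational(1, 3) (c = Add(Mul(-1, Rational(-1, 3)), Mul(0, Rational(-1, 2))) = Add(Rational(1, 3), 0) = Rational(1, 3) ≈ 0.33333)
Function('L')(d) = Add(1, Mul(Rational(1, 5), d)) (Function('L')(d) = Add(Mul(d, Rational(1, 5)), 1) = Add(Mul(Rational(1, 5), d), 1) = Add(1, Mul(Rational(1, 5), d)))
Pow(Pow(Mul(y, Function('L')(c)), -1), 2) = Pow(Pow(Mul(-2, Add(1, Mul(Rational(1, 5), Rational(1, 3)))), -1), 2) = Pow(Pow(Mul(-2, Add(1, Rational(1, 15))), -1), 2) = Pow(Pow(Mul(-2, Rational(16, 15)), -1), 2) = Pow(Pow(Rational(-32, 15), -1), 2) = Pow(Rational(-15, 32), 2) = Rational(225, 1024)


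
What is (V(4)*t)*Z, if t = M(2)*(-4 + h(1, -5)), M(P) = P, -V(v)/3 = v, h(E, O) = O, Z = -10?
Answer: -2160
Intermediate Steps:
V(v) = -3*v
t = -18 (t = 2*(-4 - 5) = 2*(-9) = -18)
(V(4)*t)*Z = (-3*4*(-18))*(-10) = -12*(-18)*(-10) = 216*(-10) = -2160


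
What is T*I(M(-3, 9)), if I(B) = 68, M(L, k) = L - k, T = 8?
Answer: 544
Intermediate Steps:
T*I(M(-3, 9)) = 8*68 = 544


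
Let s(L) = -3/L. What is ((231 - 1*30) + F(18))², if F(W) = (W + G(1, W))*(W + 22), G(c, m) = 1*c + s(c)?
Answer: 707281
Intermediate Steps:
G(c, m) = c - 3/c (G(c, m) = 1*c - 3/c = c - 3/c)
F(W) = (-2 + W)*(22 + W) (F(W) = (W + (1 - 3/1))*(W + 22) = (W + (1 - 3*1))*(22 + W) = (W + (1 - 3))*(22 + W) = (W - 2)*(22 + W) = (-2 + W)*(22 + W))
((231 - 1*30) + F(18))² = ((231 - 1*30) + (-44 + 18² + 20*18))² = ((231 - 30) + (-44 + 324 + 360))² = (201 + 640)² = 841² = 707281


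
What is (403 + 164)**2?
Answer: 321489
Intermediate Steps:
(403 + 164)**2 = 567**2 = 321489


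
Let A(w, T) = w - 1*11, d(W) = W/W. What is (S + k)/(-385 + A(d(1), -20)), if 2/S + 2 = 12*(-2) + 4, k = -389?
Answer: 856/869 ≈ 0.98504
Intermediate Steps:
d(W) = 1
A(w, T) = -11 + w (A(w, T) = w - 11 = -11 + w)
S = -1/11 (S = 2/(-2 + (12*(-2) + 4)) = 2/(-2 + (-24 + 4)) = 2/(-2 - 20) = 2/(-22) = 2*(-1/22) = -1/11 ≈ -0.090909)
(S + k)/(-385 + A(d(1), -20)) = (-1/11 - 389)/(-385 + (-11 + 1)) = -4280/(11*(-385 - 10)) = -4280/11/(-395) = -4280/11*(-1/395) = 856/869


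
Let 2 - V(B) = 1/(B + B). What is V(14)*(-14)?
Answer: -55/2 ≈ -27.500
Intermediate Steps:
V(B) = 2 - 1/(2*B) (V(B) = 2 - 1/(B + B) = 2 - 1/(2*B))
V(14)*(-14) = (2 - 1/2/14)*(-14) = (2 - 1/2*1/14)*(-14) = (2 - 1/28)*(-14) = (55/28)*(-14) = -55/2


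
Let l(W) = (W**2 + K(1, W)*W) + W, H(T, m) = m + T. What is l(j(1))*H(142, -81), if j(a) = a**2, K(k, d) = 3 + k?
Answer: 366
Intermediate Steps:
H(T, m) = T + m
l(W) = W**2 + 5*W (l(W) = (W**2 + (3 + 1)*W) + W = (W**2 + 4*W) + W = W**2 + 5*W)
l(j(1))*H(142, -81) = (1**2*(5 + 1**2))*(142 - 81) = (1*(5 + 1))*61 = (1*6)*61 = 6*61 = 366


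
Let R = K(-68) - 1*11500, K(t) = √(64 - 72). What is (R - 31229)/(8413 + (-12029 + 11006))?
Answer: -42729/7390 + I*√2/3695 ≈ -5.782 + 0.00038274*I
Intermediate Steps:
K(t) = 2*I*√2 (K(t) = √(-8) = 2*I*√2)
R = -11500 + 2*I*√2 (R = 2*I*√2 - 1*11500 = 2*I*√2 - 11500 = -11500 + 2*I*√2 ≈ -11500.0 + 2.8284*I)
(R - 31229)/(8413 + (-12029 + 11006)) = ((-11500 + 2*I*√2) - 31229)/(8413 + (-12029 + 11006)) = (-42729 + 2*I*√2)/(8413 - 1023) = (-42729 + 2*I*√2)/7390 = (-42729 + 2*I*√2)*(1/7390) = -42729/7390 + I*√2/3695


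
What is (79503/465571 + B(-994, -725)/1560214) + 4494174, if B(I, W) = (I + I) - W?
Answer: 3264524937901755225/726390392194 ≈ 4.4942e+6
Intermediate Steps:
B(I, W) = -W + 2*I (B(I, W) = 2*I - W = -W + 2*I)
(79503/465571 + B(-994, -725)/1560214) + 4494174 = (79503/465571 + (-1*(-725) + 2*(-994))/1560214) + 4494174 = (79503*(1/465571) + (725 - 1988)*(1/1560214)) + 4494174 = (79503/465571 - 1263*1/1560214) + 4494174 = (79503/465571 - 1263/1560214) + 4494174 = 123453677469/726390392194 + 4494174 = 3264524937901755225/726390392194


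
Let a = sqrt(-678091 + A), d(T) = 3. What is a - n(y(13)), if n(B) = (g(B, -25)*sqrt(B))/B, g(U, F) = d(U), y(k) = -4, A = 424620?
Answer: I*(3/2 + sqrt(253471)) ≈ 504.96*I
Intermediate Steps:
g(U, F) = 3
n(B) = 3/sqrt(B) (n(B) = (3*sqrt(B))/B = 3/sqrt(B))
a = I*sqrt(253471) (a = sqrt(-678091 + 424620) = sqrt(-253471) = I*sqrt(253471) ≈ 503.46*I)
a - n(y(13)) = I*sqrt(253471) - 3/sqrt(-4) = I*sqrt(253471) - 3*(-I/2) = I*sqrt(253471) - (-3)*I/2 = I*sqrt(253471) + 3*I/2 = 3*I/2 + I*sqrt(253471)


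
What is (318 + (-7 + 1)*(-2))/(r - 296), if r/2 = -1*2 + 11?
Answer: -165/139 ≈ -1.1870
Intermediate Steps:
r = 18 (r = 2*(-1*2 + 11) = 2*(-2 + 11) = 2*9 = 18)
(318 + (-7 + 1)*(-2))/(r - 296) = (318 + (-7 + 1)*(-2))/(18 - 296) = (318 - 6*(-2))/(-278) = (318 + 12)*(-1/278) = 330*(-1/278) = -165/139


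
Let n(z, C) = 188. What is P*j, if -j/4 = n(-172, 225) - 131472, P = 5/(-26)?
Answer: -1312840/13 ≈ -1.0099e+5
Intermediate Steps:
P = -5/26 (P = 5*(-1/26) = -5/26 ≈ -0.19231)
j = 525136 (j = -4*(188 - 131472) = -4*(-131284) = 525136)
P*j = -5/26*525136 = -1312840/13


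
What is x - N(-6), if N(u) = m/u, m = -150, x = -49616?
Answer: -49641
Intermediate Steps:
N(u) = -150/u
x - N(-6) = -49616 - (-150)/(-6) = -49616 - (-150)*(-1)/6 = -49616 - 1*25 = -49616 - 25 = -49641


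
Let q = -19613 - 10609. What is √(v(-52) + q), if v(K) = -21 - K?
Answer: I*√30191 ≈ 173.76*I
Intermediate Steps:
q = -30222
√(v(-52) + q) = √((-21 - 1*(-52)) - 30222) = √((-21 + 52) - 30222) = √(31 - 30222) = √(-30191) = I*√30191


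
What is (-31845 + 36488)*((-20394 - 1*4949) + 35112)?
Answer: 45357467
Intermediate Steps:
(-31845 + 36488)*((-20394 - 1*4949) + 35112) = 4643*((-20394 - 4949) + 35112) = 4643*(-25343 + 35112) = 4643*9769 = 45357467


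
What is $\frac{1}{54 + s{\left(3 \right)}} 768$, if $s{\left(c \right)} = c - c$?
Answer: $\frac{128}{9} \approx 14.222$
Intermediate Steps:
$s{\left(c \right)} = 0$
$\frac{1}{54 + s{\left(3 \right)}} 768 = \frac{1}{54 + 0} \cdot 768 = \frac{1}{54} \cdot 768 = \frac{128}{9}$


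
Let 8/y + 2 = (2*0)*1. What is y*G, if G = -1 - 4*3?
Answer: 52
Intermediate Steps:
G = -13 (G = -1 - 12 = -13)
y = -4 (y = 8/(-2 + (2*0)*1) = 8/(-2 + 0*1) = 8/(-2 + 0) = 8/(-2) = 8*(-½) = -4)
y*G = -4*(-13) = 52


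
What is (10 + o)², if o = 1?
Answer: 121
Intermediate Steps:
(10 + o)² = (10 + 1)² = 11² = 121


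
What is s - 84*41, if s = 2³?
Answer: -3436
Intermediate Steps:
s = 8
s - 84*41 = 8 - 84*41 = 8 - 3444 = -3436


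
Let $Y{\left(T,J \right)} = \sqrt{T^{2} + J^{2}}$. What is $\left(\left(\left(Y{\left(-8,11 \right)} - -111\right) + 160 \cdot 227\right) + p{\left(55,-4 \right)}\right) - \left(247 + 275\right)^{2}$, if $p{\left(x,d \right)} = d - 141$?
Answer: $-236198 + \sqrt{185} \approx -2.3618 \cdot 10^{5}$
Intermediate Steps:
$p{\left(x,d \right)} = -141 + d$
$Y{\left(T,J \right)} = \sqrt{J^{2} + T^{2}}$
$\left(\left(\left(Y{\left(-8,11 \right)} - -111\right) + 160 \cdot 227\right) + p{\left(55,-4 \right)}\right) - \left(247 + 275\right)^{2} = \left(\left(\left(\sqrt{11^{2} + \left(-8\right)^{2}} - -111\right) + 160 \cdot 227\right) - 145\right) - \left(247 + 275\right)^{2} = \left(\left(\left(\sqrt{121 + 64} + 111\right) + 36320\right) - 145\right) - 522^{2} = \left(\left(\left(\sqrt{185} + 111\right) + 36320\right) - 145\right) - 272484 = \left(\left(\left(111 + \sqrt{185}\right) + 36320\right) - 145\right) - 272484 = \left(\left(36431 + \sqrt{185}\right) - 145\right) - 272484 = \left(36286 + \sqrt{185}\right) - 272484 = -236198 + \sqrt{185}$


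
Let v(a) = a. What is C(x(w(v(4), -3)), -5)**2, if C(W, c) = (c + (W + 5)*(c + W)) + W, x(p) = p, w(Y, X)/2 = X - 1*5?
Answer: 44100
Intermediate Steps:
w(Y, X) = -10 + 2*X (w(Y, X) = 2*(X - 1*5) = 2*(X - 5) = 2*(-5 + X) = -10 + 2*X)
C(W, c) = W + c + (5 + W)*(W + c) (C(W, c) = (c + (5 + W)*(W + c)) + W = W + c + (5 + W)*(W + c))
C(x(w(v(4), -3)), -5)**2 = ((-10 + 2*(-3))**2 + 6*(-10 + 2*(-3)) + 6*(-5) + (-10 + 2*(-3))*(-5))**2 = ((-10 - 6)**2 + 6*(-10 - 6) - 30 + (-10 - 6)*(-5))**2 = ((-16)**2 + 6*(-16) - 30 - 16*(-5))**2 = (256 - 96 - 30 + 80)**2 = 210**2 = 44100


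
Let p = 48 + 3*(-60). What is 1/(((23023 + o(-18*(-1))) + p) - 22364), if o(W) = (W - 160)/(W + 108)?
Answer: 63/33130 ≈ 0.0019016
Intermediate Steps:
p = -132 (p = 48 - 180 = -132)
o(W) = (-160 + W)/(108 + W)
1/(((23023 + o(-18*(-1))) + p) - 22364) = 1/(((23023 + (-160 - 18*(-1))/(108 - 18*(-1))) - 132) - 22364) = 1/(((23023 + (-160 + 18)/(108 + 18)) - 132) - 22364) = 1/(((23023 - 142/126) - 132) - 22364) = 1/(((23023 + (1/126)*(-142)) - 132) - 22364) = 1/(((23023 - 71/63) - 132) - 22364) = 1/((1450378/63 - 132) - 22364) = 1/(1442062/63 - 22364) = 1/(33130/63) = 63/33130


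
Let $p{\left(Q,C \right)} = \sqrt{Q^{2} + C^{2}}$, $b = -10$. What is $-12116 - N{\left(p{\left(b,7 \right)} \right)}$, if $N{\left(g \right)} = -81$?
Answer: $-12035$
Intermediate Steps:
$p{\left(Q,C \right)} = \sqrt{C^{2} + Q^{2}}$
$-12116 - N{\left(p{\left(b,7 \right)} \right)} = -12116 - -81 = -12116 + 81 = -12035$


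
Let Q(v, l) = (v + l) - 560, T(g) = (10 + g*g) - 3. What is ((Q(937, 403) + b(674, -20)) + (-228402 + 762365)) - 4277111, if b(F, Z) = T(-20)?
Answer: -3741961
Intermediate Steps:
T(g) = 7 + g² (T(g) = (10 + g²) - 3 = 7 + g²)
Q(v, l) = -560 + l + v (Q(v, l) = (l + v) - 560 = -560 + l + v)
b(F, Z) = 407 (b(F, Z) = 7 + (-20)² = 7 + 400 = 407)
((Q(937, 403) + b(674, -20)) + (-228402 + 762365)) - 4277111 = (((-560 + 403 + 937) + 407) + (-228402 + 762365)) - 4277111 = ((780 + 407) + 533963) - 4277111 = (1187 + 533963) - 4277111 = 535150 - 4277111 = -3741961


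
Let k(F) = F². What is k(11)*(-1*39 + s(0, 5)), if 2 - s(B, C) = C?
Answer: -5082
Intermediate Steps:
s(B, C) = 2 - C
k(11)*(-1*39 + s(0, 5)) = 11²*(-1*39 + (2 - 1*5)) = 121*(-39 + (2 - 5)) = 121*(-39 - 3) = 121*(-42) = -5082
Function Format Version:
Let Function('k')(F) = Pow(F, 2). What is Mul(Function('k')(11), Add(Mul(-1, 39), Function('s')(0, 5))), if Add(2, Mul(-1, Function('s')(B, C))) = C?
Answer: -5082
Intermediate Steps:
Function('s')(B, C) = Add(2, Mul(-1, C))
Mul(Function('k')(11), Add(Mul(-1, 39), Function('s')(0, 5))) = Mul(Pow(11, 2), Add(Mul(-1, 39), Add(2, Mul(-1, 5)))) = Mul(121, Add(-39, Add(2, -5))) = Mul(121, Add(-39, -3)) = Mul(121, -42) = -5082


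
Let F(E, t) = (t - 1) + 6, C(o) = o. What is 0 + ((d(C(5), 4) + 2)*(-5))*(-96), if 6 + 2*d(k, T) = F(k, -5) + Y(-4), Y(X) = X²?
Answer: 3360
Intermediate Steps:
F(E, t) = 5 + t (F(E, t) = (-1 + t) + 6 = 5 + t)
d(k, T) = 5 (d(k, T) = -3 + ((5 - 5) + (-4)²)/2 = -3 + (0 + 16)/2 = -3 + (½)*16 = -3 + 8 = 5)
0 + ((d(C(5), 4) + 2)*(-5))*(-96) = 0 + ((5 + 2)*(-5))*(-96) = 0 + (7*(-5))*(-96) = 0 - 35*(-96) = 0 + 3360 = 3360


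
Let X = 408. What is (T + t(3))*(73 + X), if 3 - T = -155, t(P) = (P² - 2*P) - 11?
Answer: 72150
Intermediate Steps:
t(P) = -11 + P² - 2*P
T = 158 (T = 3 - 1*(-155) = 3 + 155 = 158)
(T + t(3))*(73 + X) = (158 + (-11 + 3² - 2*3))*(73 + 408) = (158 + (-11 + 9 - 6))*481 = (158 - 8)*481 = 150*481 = 72150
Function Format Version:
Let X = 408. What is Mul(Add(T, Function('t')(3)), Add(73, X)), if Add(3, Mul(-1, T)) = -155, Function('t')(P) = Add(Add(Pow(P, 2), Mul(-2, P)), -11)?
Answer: 72150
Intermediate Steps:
Function('t')(P) = Add(-11, Pow(P, 2), Mul(-2, P))
T = 158 (T = Add(3, Mul(-1, -155)) = Add(3, 155) = 158)
Mul(Add(T, Function('t')(3)), Add(73, X)) = Mul(Add(158, Add(-11, Pow(3, 2), Mul(-2, 3))), Add(73, 408)) = Mul(Add(158, Add(-11, 9, -6)), 481) = Mul(Add(158, -8), 481) = Mul(150, 481) = 72150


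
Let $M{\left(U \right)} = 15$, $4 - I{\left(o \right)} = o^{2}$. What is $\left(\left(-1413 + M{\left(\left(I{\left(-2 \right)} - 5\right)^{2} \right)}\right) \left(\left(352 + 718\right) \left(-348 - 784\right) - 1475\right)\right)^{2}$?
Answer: $2874298323352824900$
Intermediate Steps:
$I{\left(o \right)} = 4 - o^{2}$
$\left(\left(-1413 + M{\left(\left(I{\left(-2 \right)} - 5\right)^{2} \right)}\right) \left(\left(352 + 718\right) \left(-348 - 784\right) - 1475\right)\right)^{2} = \left(\left(-1413 + 15\right) \left(\left(352 + 718\right) \left(-348 - 784\right) - 1475\right)\right)^{2} = \left(- 1398 \left(1070 \left(-1132\right) - 1475\right)\right)^{2} = \left(- 1398 \left(-1211240 - 1475\right)\right)^{2} = \left(\left(-1398\right) \left(-1212715\right)\right)^{2} = 1695375570^{2} = 2874298323352824900$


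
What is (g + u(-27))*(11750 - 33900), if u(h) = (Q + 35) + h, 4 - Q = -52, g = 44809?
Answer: -993936950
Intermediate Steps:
Q = 56 (Q = 4 - 1*(-52) = 4 + 52 = 56)
u(h) = 91 + h (u(h) = (56 + 35) + h = 91 + h)
(g + u(-27))*(11750 - 33900) = (44809 + (91 - 27))*(11750 - 33900) = (44809 + 64)*(-22150) = 44873*(-22150) = -993936950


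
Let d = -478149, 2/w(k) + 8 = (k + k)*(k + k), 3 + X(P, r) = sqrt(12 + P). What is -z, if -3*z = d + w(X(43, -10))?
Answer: -891269705/5592 + sqrt(55)/1864 ≈ -1.5938e+5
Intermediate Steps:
X(P, r) = -3 + sqrt(12 + P)
w(k) = 2/(-8 + 4*k**2) (w(k) = 2/(-8 + (k + k)*(k + k)) = 2/(-8 + (2*k)*(2*k)) = 2/(-8 + 4*k**2))
z = 159383 - 1/(6*(-2 + (-3 + sqrt(55))**2)) (z = -(-478149 + 1/(2*(-2 + (-3 + sqrt(12 + 43))**2)))/3 = -(-478149 + 1/(2*(-2 + (-3 + sqrt(55))**2)))/3 = 159383 - 1/(6*(-2 + (-3 + sqrt(55))**2)) ≈ 1.5938e+5)
-z = -(891269705/5592 - sqrt(55)/1864) = -891269705/5592 + sqrt(55)/1864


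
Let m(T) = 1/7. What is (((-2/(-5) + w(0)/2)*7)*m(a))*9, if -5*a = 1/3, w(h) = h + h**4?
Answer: 18/5 ≈ 3.6000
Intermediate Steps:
a = -1/15 (a = -1/5/3 = -1/5*1/3 = -1/15 ≈ -0.066667)
m(T) = 1/7
(((-2/(-5) + w(0)/2)*7)*m(a))*9 = (((-2/(-5) + (0 + 0**4)/2)*7)*(1/7))*9 = (((-2*(-1/5) + (0 + 0)*(1/2))*7)*(1/7))*9 = (((2/5 + 0*(1/2))*7)*(1/7))*9 = (((2/5 + 0)*7)*(1/7))*9 = (((2/5)*7)*(1/7))*9 = ((14/5)*(1/7))*9 = (2/5)*9 = 18/5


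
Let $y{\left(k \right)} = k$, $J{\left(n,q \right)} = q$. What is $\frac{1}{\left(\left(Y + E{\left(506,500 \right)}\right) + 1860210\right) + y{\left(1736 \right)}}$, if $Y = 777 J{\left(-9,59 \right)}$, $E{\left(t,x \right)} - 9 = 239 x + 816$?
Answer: $\frac{1}{2028114} \approx 4.9307 \cdot 10^{-7}$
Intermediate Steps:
$E{\left(t,x \right)} = 825 + 239 x$ ($E{\left(t,x \right)} = 9 + \left(239 x + 816\right) = 9 + \left(816 + 239 x\right) = 825 + 239 x$)
$Y = 45843$ ($Y = 777 \cdot 59 = 45843$)
$\frac{1}{\left(\left(Y + E{\left(506,500 \right)}\right) + 1860210\right) + y{\left(1736 \right)}} = \frac{1}{\left(\left(45843 + \left(825 + 239 \cdot 500\right)\right) + 1860210\right) + 1736} = \frac{1}{\left(\left(45843 + \left(825 + 119500\right)\right) + 1860210\right) + 1736} = \frac{1}{\left(\left(45843 + 120325\right) + 1860210\right) + 1736} = \frac{1}{\left(166168 + 1860210\right) + 1736} = \frac{1}{2026378 + 1736} = \frac{1}{2028114}$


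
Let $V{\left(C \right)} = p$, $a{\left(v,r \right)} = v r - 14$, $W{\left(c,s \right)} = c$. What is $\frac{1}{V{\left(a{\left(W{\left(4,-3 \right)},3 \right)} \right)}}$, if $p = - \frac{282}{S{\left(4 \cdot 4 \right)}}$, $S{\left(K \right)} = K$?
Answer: $- \frac{8}{141} \approx -0.056738$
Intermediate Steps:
$a{\left(v,r \right)} = -14 + r v$ ($a{\left(v,r \right)} = r v - 14 = -14 + r v$)
$p = - \frac{141}{8}$ ($p = - \frac{282}{4 \cdot 4} = - \frac{282}{16} = \left(-282\right) \frac{1}{16} = - \frac{141}{8} \approx -17.625$)
$V{\left(C \right)} = - \frac{141}{8}$
$\frac{1}{V{\left(a{\left(W{\left(4,-3 \right)},3 \right)} \right)}} = \frac{1}{- \frac{141}{8}} = - \frac{8}{141}$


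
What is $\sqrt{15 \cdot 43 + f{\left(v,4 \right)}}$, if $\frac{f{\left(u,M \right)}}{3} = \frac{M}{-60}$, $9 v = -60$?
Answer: $\frac{2 \sqrt{4030}}{5} \approx 25.393$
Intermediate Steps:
$v = - \frac{20}{3}$ ($v = \frac{1}{9} \left(-60\right) = - \frac{20}{3} \approx -6.6667$)
$f{\left(u,M \right)} = - \frac{M}{20}$ ($f{\left(u,M \right)} = 3 \frac{M}{-60} = 3 M \left(- \frac{1}{60}\right) = 3 \left(- \frac{M}{60}\right) = - \frac{M}{20}$)
$\sqrt{15 \cdot 43 + f{\left(v,4 \right)}} = \sqrt{15 \cdot 43 - \frac{1}{5}} = \sqrt{645 - \frac{1}{5}} = \sqrt{\frac{3224}{5}} = \frac{2 \sqrt{4030}}{5}$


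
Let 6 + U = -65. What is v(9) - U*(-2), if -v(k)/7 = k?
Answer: -205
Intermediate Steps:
U = -71 (U = -6 - 65 = -71)
v(k) = -7*k
v(9) - U*(-2) = -7*9 - (-71)*(-2) = -63 - 1*142 = -63 - 142 = -205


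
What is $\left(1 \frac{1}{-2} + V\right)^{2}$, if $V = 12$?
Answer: $\frac{529}{4} \approx 132.25$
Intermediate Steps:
$\left(1 \frac{1}{-2} + V\right)^{2} = \left(1 \frac{1}{-2} + 12\right)^{2} = \left(1 \left(- \frac{1}{2}\right) + 12\right)^{2} = \left(- \frac{1}{2} + 12\right)^{2} = \left(\frac{23}{2}\right)^{2} = \frac{529}{4}$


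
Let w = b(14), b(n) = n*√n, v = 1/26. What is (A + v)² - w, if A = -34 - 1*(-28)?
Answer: 24025/676 - 14*√14 ≈ -16.843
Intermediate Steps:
A = -6 (A = -34 + 28 = -6)
v = 1/26 ≈ 0.038462
b(n) = n^(3/2)
w = 14*√14 (w = 14^(3/2) = 14*√14 ≈ 52.383)
(A + v)² - w = (-6 + 1/26)² - 14*√14 = (-155/26)² - 14*√14 = 24025/676 - 14*√14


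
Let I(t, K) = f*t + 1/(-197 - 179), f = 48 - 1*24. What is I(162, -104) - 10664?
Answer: -2547777/376 ≈ -6776.0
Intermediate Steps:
f = 24 (f = 48 - 24 = 24)
I(t, K) = -1/376 + 24*t (I(t, K) = 24*t + 1/(-197 - 179) = 24*t + 1/(-376) = 24*t - 1/376 = -1/376 + 24*t)
I(162, -104) - 10664 = (-1/376 + 24*162) - 10664 = (-1/376 + 3888) - 10664 = 1461887/376 - 10664 = -2547777/376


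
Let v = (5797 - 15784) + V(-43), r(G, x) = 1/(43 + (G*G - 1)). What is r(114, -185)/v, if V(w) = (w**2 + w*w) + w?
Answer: -1/82556616 ≈ -1.2113e-8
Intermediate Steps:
V(w) = w + 2*w**2 (V(w) = (w**2 + w**2) + w = 2*w**2 + w = w + 2*w**2)
r(G, x) = 1/(42 + G**2) (r(G, x) = 1/(43 + (G**2 - 1)) = 1/(43 + (-1 + G**2)) = 1/(42 + G**2))
v = -6332 (v = (5797 - 15784) - 43*(1 + 2*(-43)) = -9987 - 43*(1 - 86) = -9987 - 43*(-85) = -9987 + 3655 = -6332)
r(114, -185)/v = 1/((42 + 114**2)*(-6332)) = -1/6332/(42 + 12996) = -1/6332/13038 = (1/13038)*(-1/6332) = -1/82556616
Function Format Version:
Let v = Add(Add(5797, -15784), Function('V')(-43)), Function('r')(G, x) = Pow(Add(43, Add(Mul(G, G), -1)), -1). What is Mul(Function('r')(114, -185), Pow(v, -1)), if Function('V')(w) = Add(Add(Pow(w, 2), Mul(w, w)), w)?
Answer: Rational(-1, 82556616) ≈ -1.2113e-8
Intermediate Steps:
Function('V')(w) = Add(w, Mul(2, Pow(w, 2))) (Function('V')(w) = Add(Add(Pow(w, 2), Pow(w, 2)), w) = Add(Mul(2, Pow(w, 2)), w) = Add(w, Mul(2, Pow(w, 2))))
Function('r')(G, x) = Pow(Add(42, Pow(G, 2)), -1) (Function('r')(G, x) = Pow(Add(43, Add(Pow(G, 2), -1)), -1) = Pow(Add(43, Add(-1, Pow(G, 2))), -1) = Pow(Add(42, Pow(G, 2)), -1))
v = -6332 (v = Add(Add(5797, -15784), Mul(-43, Add(1, Mul(2, -43)))) = Add(-9987, Mul(-43, Add(1, -86))) = Add(-9987, Mul(-43, -85)) = Add(-9987, 3655) = -6332)
Mul(Function('r')(114, -185), Pow(v, -1)) = Mul(Pow(Add(42, Pow(114, 2)), -1), Pow(-6332, -1)) = Mul(Pow(Add(42, 12996), -1), Rational(-1, 6332)) = Mul(Pow(13038, -1), Rational(-1, 6332)) = Mul(Rational(1, 13038), Rational(-1, 6332)) = Rational(-1, 82556616)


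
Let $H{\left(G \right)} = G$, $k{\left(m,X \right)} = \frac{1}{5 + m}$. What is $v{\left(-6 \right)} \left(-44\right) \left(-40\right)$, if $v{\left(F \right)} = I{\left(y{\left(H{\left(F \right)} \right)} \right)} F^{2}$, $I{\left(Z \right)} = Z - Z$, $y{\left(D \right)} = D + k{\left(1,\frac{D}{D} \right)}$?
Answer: $0$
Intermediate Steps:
$y{\left(D \right)} = \frac{1}{6} + D$ ($y{\left(D \right)} = D + \frac{1}{5 + 1} = D + \frac{1}{6} = \frac{1}{6} + D$)
$I{\left(Z \right)} = 0$
$v{\left(F \right)} = 0$ ($v{\left(F \right)} = 0 F^{2} = 0$)
$v{\left(-6 \right)} \left(-44\right) \left(-40\right) = 0 \left(-44\right) \left(-40\right) = 0 \left(-40\right) = 0$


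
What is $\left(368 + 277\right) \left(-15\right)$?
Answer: $-9675$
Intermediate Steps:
$\left(368 + 277\right) \left(-15\right) = 645 \left(-15\right) = -9675$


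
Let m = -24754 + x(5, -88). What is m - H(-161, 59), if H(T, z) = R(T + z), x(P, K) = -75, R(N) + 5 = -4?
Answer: -24820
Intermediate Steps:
R(N) = -9 (R(N) = -5 - 4 = -9)
H(T, z) = -9
m = -24829 (m = -24754 - 75 = -24829)
m - H(-161, 59) = -24829 - 1*(-9) = -24829 + 9 = -24820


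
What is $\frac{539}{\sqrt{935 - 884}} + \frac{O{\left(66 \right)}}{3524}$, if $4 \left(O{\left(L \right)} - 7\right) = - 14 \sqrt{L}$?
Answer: $\frac{7}{3524} - \frac{7 \sqrt{66}}{7048} + \frac{539 \sqrt{51}}{51} \approx 75.469$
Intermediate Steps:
$O{\left(L \right)} = 7 - \frac{7 \sqrt{L}}{2}$ ($O{\left(L \right)} = 7 + \frac{\left(-14\right) \sqrt{L}}{4} = 7 - \frac{7 \sqrt{L}}{2}$)
$\frac{539}{\sqrt{935 - 884}} + \frac{O{\left(66 \right)}}{3524} = \frac{539}{\sqrt{935 - 884}} + \frac{7 - \frac{7 \sqrt{66}}{2}}{3524} = \frac{539}{\sqrt{51}} + \left(7 - \frac{7 \sqrt{66}}{2}\right) \frac{1}{3524} = 539 \frac{\sqrt{51}}{51} + \left(\frac{7}{3524} - \frac{7 \sqrt{66}}{7048}\right) = \frac{539 \sqrt{51}}{51} + \left(\frac{7}{3524} - \frac{7 \sqrt{66}}{7048}\right) = \frac{7}{3524} - \frac{7 \sqrt{66}}{7048} + \frac{539 \sqrt{51}}{51}$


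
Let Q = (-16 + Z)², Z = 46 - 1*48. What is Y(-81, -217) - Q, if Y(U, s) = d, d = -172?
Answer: -496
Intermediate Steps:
Z = -2 (Z = 46 - 48 = -2)
Y(U, s) = -172
Q = 324 (Q = (-16 - 2)² = (-18)² = 324)
Y(-81, -217) - Q = -172 - 1*324 = -172 - 324 = -496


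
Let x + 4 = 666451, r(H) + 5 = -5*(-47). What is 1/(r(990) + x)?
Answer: 1/666677 ≈ 1.5000e-6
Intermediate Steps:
r(H) = 230 (r(H) = -5 - 5*(-47) = -5 + 235 = 230)
x = 666447 (x = -4 + 666451 = 666447)
1/(r(990) + x) = 1/(230 + 666447) = 1/666677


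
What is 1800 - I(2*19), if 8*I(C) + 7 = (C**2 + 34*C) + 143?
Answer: 1441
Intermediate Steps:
I(C) = 17 + C**2/8 + 17*C/4 (I(C) = -7/8 + ((C**2 + 34*C) + 143)/8 = -7/8 + (143 + C**2 + 34*C)/8 = -7/8 + (143/8 + C**2/8 + 17*C/4) = 17 + C**2/8 + 17*C/4)
1800 - I(2*19) = 1800 - (17 + (2*19)**2/8 + 17*(2*19)/4) = 1800 - (17 + (1/8)*38**2 + (17/4)*38) = 1800 - (17 + (1/8)*1444 + 323/2) = 1800 - (17 + 361/2 + 323/2) = 1800 - 1*359 = 1800 - 359 = 1441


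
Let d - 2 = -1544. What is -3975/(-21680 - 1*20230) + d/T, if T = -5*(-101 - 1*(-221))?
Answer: 372279/139700 ≈ 2.6648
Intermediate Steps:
d = -1542 (d = 2 - 1544 = -1542)
T = -600 (T = -5*(-101 + 221) = -5*120 = -600)
-3975/(-21680 - 1*20230) + d/T = -3975/(-21680 - 1*20230) - 1542/(-600) = -3975/(-21680 - 20230) - 1542*(-1/600) = -3975/(-41910) + 257/100 = -3975*(-1/41910) + 257/100 = 265/2794 + 257/100 = 372279/139700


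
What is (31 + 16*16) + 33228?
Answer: 33515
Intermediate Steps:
(31 + 16*16) + 33228 = (31 + 256) + 33228 = 287 + 33228 = 33515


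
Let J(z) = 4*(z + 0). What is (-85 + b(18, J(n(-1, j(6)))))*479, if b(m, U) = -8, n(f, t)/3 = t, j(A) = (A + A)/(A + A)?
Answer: -44547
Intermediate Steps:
j(A) = 1 (j(A) = (2*A)/((2*A)) = (2*A)*(1/(2*A)) = 1)
n(f, t) = 3*t
J(z) = 4*z
(-85 + b(18, J(n(-1, j(6)))))*479 = (-85 - 8)*479 = -93*479 = -44547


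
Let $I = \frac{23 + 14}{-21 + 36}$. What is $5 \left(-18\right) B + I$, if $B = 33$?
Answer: $- \frac{44513}{15} \approx -2967.5$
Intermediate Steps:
$I = \frac{37}{15} \approx 2.4667$
$5 \left(-18\right) B + I = 5 \left(-18\right) 33 + \frac{37}{15} = \left(-90\right) 33 + \frac{37}{15} = -2970 + \frac{37}{15} = - \frac{44513}{15}$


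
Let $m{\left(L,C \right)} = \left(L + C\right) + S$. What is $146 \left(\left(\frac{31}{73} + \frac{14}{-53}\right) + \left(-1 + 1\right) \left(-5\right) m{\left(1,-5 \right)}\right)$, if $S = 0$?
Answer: $\frac{1242}{53} \approx 23.434$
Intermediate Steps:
$m{\left(L,C \right)} = C + L$ ($m{\left(L,C \right)} = \left(L + C\right) + 0 = \left(C + L\right) + 0 = C + L$)
$146 \left(\left(\frac{31}{73} + \frac{14}{-53}\right) + \left(-1 + 1\right) \left(-5\right) m{\left(1,-5 \right)}\right) = 146 \left(\left(\frac{31}{73} + \frac{14}{-53}\right) + \left(-1 + 1\right) \left(-5\right) \left(-5 + 1\right)\right) = 146 \left(\left(31 \cdot \frac{1}{73} + 14 \left(- \frac{1}{53}\right)\right) + 0 \left(-5\right) \left(-4\right)\right) = 146 \left(\left(\frac{31}{73} - \frac{14}{53}\right) + 0 \left(-4\right)\right) = 146 \left(\frac{621}{3869} + 0\right) = 146 \cdot \frac{621}{3869} = \frac{1242}{53}$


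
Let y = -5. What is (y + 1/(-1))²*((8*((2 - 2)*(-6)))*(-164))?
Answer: 0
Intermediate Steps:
(y + 1/(-1))²*((8*((2 - 2)*(-6)))*(-164)) = (-5 + 1/(-1))²*((8*((2 - 2)*(-6)))*(-164)) = (-5 - 1)²*((8*(0*(-6)))*(-164)) = (-6)²*((8*0)*(-164)) = 36*(0*(-164)) = 36*0 = 0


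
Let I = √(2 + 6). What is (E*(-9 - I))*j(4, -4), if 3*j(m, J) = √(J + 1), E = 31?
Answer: I*√3*(-93 - 62*√2/3) ≈ -211.7*I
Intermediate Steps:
I = 2*√2 (I = √8 = 2*√2 ≈ 2.8284)
j(m, J) = √(1 + J)/3 (j(m, J) = √(J + 1)/3 = √(1 + J)/3)
(E*(-9 - I))*j(4, -4) = (31*(-9 - 2*√2))*(√(1 - 4)/3) = (31*(-9 - 2*√2))*(√(-3)/3) = (-279 - 62*√2)*((I*√3)/3) = (-279 - 62*√2)*(I*√3/3) = I*√3*(-279 - 62*√2)/3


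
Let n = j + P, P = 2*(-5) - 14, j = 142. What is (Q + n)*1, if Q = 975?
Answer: 1093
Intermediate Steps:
P = -24 (P = -10 - 14 = -24)
n = 118 (n = 142 - 24 = 118)
(Q + n)*1 = (975 + 118)*1 = 1093*1 = 1093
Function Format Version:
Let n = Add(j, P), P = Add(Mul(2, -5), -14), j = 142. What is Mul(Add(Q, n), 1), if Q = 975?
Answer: 1093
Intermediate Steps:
P = -24 (P = Add(-10, -14) = -24)
n = 118 (n = Add(142, -24) = 118)
Mul(Add(Q, n), 1) = Mul(Add(975, 118), 1) = Mul(1093, 1) = 1093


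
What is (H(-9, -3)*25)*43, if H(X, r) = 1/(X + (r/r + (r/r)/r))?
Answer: -129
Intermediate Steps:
H(X, r) = 1/(1 + X + 1/r) (H(X, r) = 1/(X + (1 + 1/r)) = 1/(1 + X + 1/r))
(H(-9, -3)*25)*43 = (-3/(1 - 3 - 9*(-3))*25)*43 = (-3/(1 - 3 + 27)*25)*43 = (-3/25*25)*43 = (-3*1/25*25)*43 = -3/25*25*43 = -3*43 = -129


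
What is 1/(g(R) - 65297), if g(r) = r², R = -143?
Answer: -1/44848 ≈ -2.2298e-5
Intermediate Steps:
1/(g(R) - 65297) = 1/((-143)² - 65297) = 1/(20449 - 65297) = 1/(-44848) = -1/44848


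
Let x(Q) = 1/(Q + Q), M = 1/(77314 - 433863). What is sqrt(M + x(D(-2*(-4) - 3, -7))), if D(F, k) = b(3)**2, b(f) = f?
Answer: 31*sqrt(264559358)/2139294 ≈ 0.23570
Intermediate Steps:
D(F, k) = 9 (D(F, k) = 3**2 = 9)
M = -1/356549 (M = 1/(-356549) = -1/356549 ≈ -2.8047e-6)
x(Q) = 1/(2*Q)
sqrt(M + x(D(-2*(-4) - 3, -7))) = sqrt(-1/356549 + (1/2)/9) = sqrt(-1/356549 + (1/2)*(1/9)) = sqrt(-1/356549 + 1/18) = sqrt(356531/6417882) = 31*sqrt(264559358)/2139294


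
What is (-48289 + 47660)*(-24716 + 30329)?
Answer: -3530577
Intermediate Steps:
(-48289 + 47660)*(-24716 + 30329) = -629*5613 = -3530577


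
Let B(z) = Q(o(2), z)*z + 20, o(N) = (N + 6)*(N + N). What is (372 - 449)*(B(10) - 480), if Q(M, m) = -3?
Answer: 37730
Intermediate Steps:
o(N) = 2*N*(6 + N) (o(N) = (6 + N)*(2*N) = 2*N*(6 + N))
B(z) = 20 - 3*z (B(z) = -3*z + 20 = 20 - 3*z)
(372 - 449)*(B(10) - 480) = (372 - 449)*((20 - 3*10) - 480) = -77*((20 - 30) - 480) = -77*(-10 - 480) = -77*(-490) = 37730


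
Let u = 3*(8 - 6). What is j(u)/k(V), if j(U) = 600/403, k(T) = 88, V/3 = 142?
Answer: 75/4433 ≈ 0.016919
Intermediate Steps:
V = 426 (V = 3*142 = 426)
u = 6 (u = 3*2 = 6)
j(U) = 600/403 (j(U) = 600*(1/403) = 600/403)
j(u)/k(V) = (600/403)/88 = (600/403)*(1/88) = 75/4433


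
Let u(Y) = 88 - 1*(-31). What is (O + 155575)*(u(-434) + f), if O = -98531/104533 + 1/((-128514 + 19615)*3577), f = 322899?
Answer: 2046256860623447757080622/40718919600359 ≈ 5.0253e+10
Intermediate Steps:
u(Y) = 119 (u(Y) = 88 + 31 = 119)
O = -38380950303446/40718919600359 (O = -98531*1/104533 + (1/3577)/(-108899) = -98531/104533 - 1/108899*1/3577 = -98531/104533 - 1/389531723 = -38380950303446/40718919600359 ≈ -0.94258)
(O + 155575)*(u(-434) + f) = (-38380950303446/40718919600359 + 155575)*(119 + 322899) = (6334807535875547979/40718919600359)*323018 = 2046256860623447757080622/40718919600359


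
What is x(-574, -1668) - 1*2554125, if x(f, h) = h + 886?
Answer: -2554907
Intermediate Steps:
x(f, h) = 886 + h
x(-574, -1668) - 1*2554125 = (886 - 1668) - 1*2554125 = -782 - 2554125 = -2554907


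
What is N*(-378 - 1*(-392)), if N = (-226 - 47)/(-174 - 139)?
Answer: 3822/313 ≈ 12.211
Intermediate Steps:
N = 273/313 (N = -273/(-313) = -273*(-1/313) = 273/313 ≈ 0.87220)
N*(-378 - 1*(-392)) = 273*(-378 - 1*(-392))/313 = 273*(-378 + 392)/313 = (273/313)*14 = 3822/313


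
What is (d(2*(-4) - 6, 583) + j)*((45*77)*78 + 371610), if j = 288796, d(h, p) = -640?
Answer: 184961573280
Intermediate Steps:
(d(2*(-4) - 6, 583) + j)*((45*77)*78 + 371610) = (-640 + 288796)*((45*77)*78 + 371610) = 288156*(3465*78 + 371610) = 288156*(270270 + 371610) = 288156*641880 = 184961573280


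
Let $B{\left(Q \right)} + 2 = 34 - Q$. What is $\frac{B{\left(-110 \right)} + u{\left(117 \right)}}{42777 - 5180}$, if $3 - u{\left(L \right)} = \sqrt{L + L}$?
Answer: $\frac{145}{37597} - \frac{3 \sqrt{26}}{37597} \approx 0.0034498$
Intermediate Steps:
$u{\left(L \right)} = 3 - \sqrt{2} \sqrt{L}$ ($u{\left(L \right)} = 3 - \sqrt{L + L} = 3 - \sqrt{2 L} = 3 - \sqrt{2} \sqrt{L}$)
$B{\left(Q \right)} = 32 - Q$ ($B{\left(Q \right)} = -2 - \left(-34 + Q\right) = 32 - Q$)
$\frac{B{\left(-110 \right)} + u{\left(117 \right)}}{42777 - 5180} = \frac{\left(32 - -110\right) + \left(3 - \sqrt{2} \sqrt{117}\right)}{42777 - 5180} = \frac{\left(32 + 110\right) + \left(3 - \sqrt{2} \cdot 3 \sqrt{13}\right)}{37597} = \left(142 + \left(3 - 3 \sqrt{26}\right)\right) \frac{1}{37597} = \left(145 - 3 \sqrt{26}\right) \frac{1}{37597} = \frac{145}{37597} - \frac{3 \sqrt{26}}{37597}$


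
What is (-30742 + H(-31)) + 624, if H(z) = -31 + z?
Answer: -30180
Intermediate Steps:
(-30742 + H(-31)) + 624 = (-30742 + (-31 - 31)) + 624 = (-30742 - 62) + 624 = -30804 + 624 = -30180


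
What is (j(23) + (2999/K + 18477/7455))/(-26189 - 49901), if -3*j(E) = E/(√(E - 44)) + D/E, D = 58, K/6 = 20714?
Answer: -3935362931/180167221400600 - 23*I*√21/4793670 ≈ -2.1843e-5 - 2.1987e-5*I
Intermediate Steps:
K = 124284 (K = 6*20714 = 124284)
j(E) = -58/(3*E) - E/(3*√(-44 + E)) (j(E) = -(E/(√(E - 44)) + 58/E)/3 = -(E/(√(-44 + E)) + 58/E)/3 = -(E/√(-44 + E) + 58/E)/3 = -(58/E + E/√(-44 + E))/3 = -58/(3*E) - E/(3*√(-44 + E)))
(j(23) + (2999/K + 18477/7455))/(-26189 - 49901) = ((-58/3/23 - ⅓*23/√(-44 + 23)) + (2999/124284 + 18477/7455))/(-26189 - 49901) = ((-58/3*1/23 - ⅓*23/√(-21)) + (2999*(1/124284) + 18477*(1/7455)))/(-76090) = ((-58/69 - ⅓*23*(-I*√21/21)) + (2999/124284 + 6159/2485))*(-1/76090) = ((-58/69 + 23*I*√21/63) + 772917671/308845740)*(-1/76090) = (3935362931/2367817340 + 23*I*√21/63)*(-1/76090) = -3935362931/180167221400600 - 23*I*√21/4793670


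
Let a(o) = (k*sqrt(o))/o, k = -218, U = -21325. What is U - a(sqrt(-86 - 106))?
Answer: -21325 - 109*sqrt(2)*3**(3/4)*I**(3/2)/6 ≈ -21284.0 - 41.411*I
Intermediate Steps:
a(o) = -218/sqrt(o) (a(o) = (-218*sqrt(o))/o = -218/sqrt(o))
U - a(sqrt(-86 - 106)) = -21325 - (-218)/sqrt(sqrt(-86 - 106)) = -21325 - (-218)/sqrt(sqrt(-192)) = -21325 - (-218)/sqrt(8*I*sqrt(3)) = -21325 - (-218)*sqrt(2)*3**(3/4)*(-I**(3/2))/12 = -21325 - 109*sqrt(2)*3**(3/4)*I**(3/2)/6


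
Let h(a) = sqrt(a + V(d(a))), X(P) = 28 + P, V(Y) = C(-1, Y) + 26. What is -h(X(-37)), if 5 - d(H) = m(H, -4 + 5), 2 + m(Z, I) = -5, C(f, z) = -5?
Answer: -2*sqrt(3) ≈ -3.4641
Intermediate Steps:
m(Z, I) = -7 (m(Z, I) = -2 - 5 = -7)
d(H) = 12 (d(H) = 5 - 1*(-7) = 5 + 7 = 12)
V(Y) = 21 (V(Y) = -5 + 26 = 21)
h(a) = sqrt(21 + a) (h(a) = sqrt(a + 21) = sqrt(21 + a))
-h(X(-37)) = -sqrt(21 + (28 - 37)) = -sqrt(21 - 9) = -sqrt(12) = -2*sqrt(3)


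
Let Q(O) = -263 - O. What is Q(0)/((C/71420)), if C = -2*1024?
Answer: 4695865/512 ≈ 9171.6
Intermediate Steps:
C = -2048
Q(0)/((C/71420)) = (-263 - 1*0)/((-2048/71420)) = (-263 + 0)/((-2048*1/71420)) = -263/(-512/17855) = -263*(-17855/512) = 4695865/512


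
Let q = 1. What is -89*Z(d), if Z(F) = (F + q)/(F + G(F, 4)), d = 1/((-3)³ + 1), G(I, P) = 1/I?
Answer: 2225/677 ≈ 3.2866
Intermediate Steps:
d = -1/26 (d = 1/(-27 + 1) = 1/(-26) = -1/26 ≈ -0.038462)
Z(F) = (1 + F)/(F + 1/F) (Z(F) = (F + 1)/(F + 1/F) = (1 + F)/(F + 1/F))
-89*Z(d) = -(-89)*(1 - 1/26)/(26*(1 + (-1/26)²)) = -(-89)*25/(26*(1 + 1/676)*26) = -(-89)*25/(26*677/676*26) = -(-89)*676*25/(26*677*26) = -89*(-25/677) = 2225/677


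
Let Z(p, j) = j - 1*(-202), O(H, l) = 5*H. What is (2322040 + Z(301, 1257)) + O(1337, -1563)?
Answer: 2330184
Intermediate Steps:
Z(p, j) = 202 + j (Z(p, j) = j + 202 = 202 + j)
(2322040 + Z(301, 1257)) + O(1337, -1563) = (2322040 + (202 + 1257)) + 5*1337 = (2322040 + 1459) + 6685 = 2323499 + 6685 = 2330184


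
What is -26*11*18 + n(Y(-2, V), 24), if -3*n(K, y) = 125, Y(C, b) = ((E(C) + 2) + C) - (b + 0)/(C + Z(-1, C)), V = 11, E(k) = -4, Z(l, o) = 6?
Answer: -15569/3 ≈ -5189.7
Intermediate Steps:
Y(C, b) = -2 + C - b/(6 + C) (Y(C, b) = ((-4 + 2) + C) - (b + 0)/(C + 6) = (-2 + C) - b/(6 + C) = -2 + C - b/(6 + C))
n(K, y) = -125/3 (n(K, y) = -⅓*125 = -125/3)
-26*11*18 + n(Y(-2, V), 24) = -26*11*18 - 125/3 = -286*18 - 125/3 = -5148 - 125/3 = -15569/3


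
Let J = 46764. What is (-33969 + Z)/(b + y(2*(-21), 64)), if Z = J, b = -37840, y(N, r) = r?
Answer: -4265/12592 ≈ -0.33871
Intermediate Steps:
Z = 46764
(-33969 + Z)/(b + y(2*(-21), 64)) = (-33969 + 46764)/(-37840 + 64) = 12795/(-37776) = 12795*(-1/37776) = -4265/12592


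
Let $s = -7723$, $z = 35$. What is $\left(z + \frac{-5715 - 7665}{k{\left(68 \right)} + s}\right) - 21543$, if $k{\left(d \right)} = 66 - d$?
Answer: $- \frac{11075728}{515} \approx -21506.0$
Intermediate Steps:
$\left(z + \frac{-5715 - 7665}{k{\left(68 \right)} + s}\right) - 21543 = \left(35 + \frac{-5715 - 7665}{\left(66 - 68\right) - 7723}\right) - 21543 = \left(35 - \frac{13380}{\left(66 - 68\right) - 7723}\right) - 21543 = \left(35 - \frac{13380}{-2 - 7723}\right) - 21543 = \left(35 - \frac{13380}{-7725}\right) - 21543 = \left(35 - - \frac{892}{515}\right) - 21543 = \left(35 + \frac{892}{515}\right) - 21543 = \frac{18917}{515} - 21543 = - \frac{11075728}{515}$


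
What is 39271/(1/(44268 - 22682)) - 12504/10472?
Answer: 1109644280491/1309 ≈ 8.4770e+8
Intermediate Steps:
39271/(1/(44268 - 22682)) - 12504/10472 = 39271/(1/21586) - 12504*1/10472 = 39271/(1/21586) - 1563/1309 = 39271*21586 - 1563/1309 = 847703806 - 1563/1309 = 1109644280491/1309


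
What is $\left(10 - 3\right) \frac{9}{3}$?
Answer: $21$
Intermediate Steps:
$\left(10 - 3\right) \frac{9}{3} = 7 \cdot 9 \cdot \frac{1}{3} = 7 \cdot 3 = 21$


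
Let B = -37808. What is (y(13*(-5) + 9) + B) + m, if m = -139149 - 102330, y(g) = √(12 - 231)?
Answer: -279287 + I*√219 ≈ -2.7929e+5 + 14.799*I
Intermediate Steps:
y(g) = I*√219 (y(g) = √(-219) = I*√219)
m = -241479
(y(13*(-5) + 9) + B) + m = (I*√219 - 37808) - 241479 = (-37808 + I*√219) - 241479 = -279287 + I*√219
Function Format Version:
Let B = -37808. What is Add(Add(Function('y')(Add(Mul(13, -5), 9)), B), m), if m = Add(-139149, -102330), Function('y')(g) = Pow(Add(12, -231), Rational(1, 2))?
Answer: Add(-279287, Mul(I, Pow(219, Rational(1, 2)))) ≈ Add(-2.7929e+5, Mul(14.799, I))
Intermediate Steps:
Function('y')(g) = Mul(I, Pow(219, Rational(1, 2))) (Function('y')(g) = Pow(-219, Rational(1, 2)) = Mul(I, Pow(219, Rational(1, 2))))
m = -241479
Add(Add(Function('y')(Add(Mul(13, -5), 9)), B), m) = Add(Add(Mul(I, Pow(219, Rational(1, 2))), -37808), -241479) = Add(Add(-37808, Mul(I, Pow(219, Rational(1, 2)))), -241479) = Add(-279287, Mul(I, Pow(219, Rational(1, 2))))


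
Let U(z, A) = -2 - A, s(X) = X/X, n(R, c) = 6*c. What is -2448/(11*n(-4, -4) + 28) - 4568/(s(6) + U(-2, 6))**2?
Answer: -239524/2891 ≈ -82.852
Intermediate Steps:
s(X) = 1
-2448/(11*n(-4, -4) + 28) - 4568/(s(6) + U(-2, 6))**2 = -2448/(11*(6*(-4)) + 28) - 4568/(1 + (-2 - 1*6))**2 = -2448/(11*(-24) + 28) - 4568/(1 + (-2 - 6))**2 = -2448/(-264 + 28) - 4568/(1 - 8)**2 = -2448/(-236) - 4568/((-7)**2) = -2448*(-1/236) - 4568/49 = 612/59 - 4568*1/49 = 612/59 - 4568/49 = -239524/2891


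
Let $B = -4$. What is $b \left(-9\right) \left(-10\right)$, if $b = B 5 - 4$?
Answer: $-2160$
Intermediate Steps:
$b = -24$ ($b = \left(-4\right) 5 - 4 = -20 - 4 = -24$)
$b \left(-9\right) \left(-10\right) = \left(-24\right) \left(-9\right) \left(-10\right) = 216 \left(-10\right) = -2160$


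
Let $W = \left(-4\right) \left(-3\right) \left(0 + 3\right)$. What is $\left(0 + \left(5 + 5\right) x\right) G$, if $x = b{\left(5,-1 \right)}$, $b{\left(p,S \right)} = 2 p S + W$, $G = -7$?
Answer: $-1820$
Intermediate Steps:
$W = 36$ ($W = 12 \cdot 3 = 36$)
$b{\left(p,S \right)} = 36 + 2 S p$ ($b{\left(p,S \right)} = 2 p S + 36 = 2 S p + 36 = 36 + 2 S p$)
$x = 26$ ($x = 36 + 2 \left(-1\right) 5 = 36 - 10 = 26$)
$\left(0 + \left(5 + 5\right) x\right) G = \left(0 + \left(5 + 5\right) 26\right) \left(-7\right) = \left(0 + 10 \cdot 26\right) \left(-7\right) = \left(0 + 260\right) \left(-7\right) = 260 \left(-7\right) = -1820$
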